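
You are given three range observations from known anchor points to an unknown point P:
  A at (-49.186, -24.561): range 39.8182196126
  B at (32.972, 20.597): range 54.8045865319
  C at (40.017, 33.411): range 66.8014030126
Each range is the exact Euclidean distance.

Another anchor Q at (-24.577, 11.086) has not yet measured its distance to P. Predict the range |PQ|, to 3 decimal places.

13.072

eq1: (x + 49.186)² + (y + 24.561)² = 39.8182196126²
eq2: (x − 32.972)² + (y − 20.597)² = 54.8045865319²
eq3: (x − 40.017)² + (y − 33.411)² = 66.8014030126²
eq1−eq2, eq1−eq3 (x²,y² cancel):
  164.316·x + 90.316·y = -2929.168216
  178.406·x + 115.944·y = -3181.786938
det = 164.316·115.944 − 90.316·178.406 = 2938.538008
x = (-2929.168216·115.944 − 90.316·-3181.786938) / 2938.538008 = -17.782043
y = (164.316·-3181.786938 − -2929.168216·178.406) / 2938.538008 = -0.080761
|P − Q| = √((-17.782043 − -24.577)² + (-0.080761 − 11.086)²) = 13.071648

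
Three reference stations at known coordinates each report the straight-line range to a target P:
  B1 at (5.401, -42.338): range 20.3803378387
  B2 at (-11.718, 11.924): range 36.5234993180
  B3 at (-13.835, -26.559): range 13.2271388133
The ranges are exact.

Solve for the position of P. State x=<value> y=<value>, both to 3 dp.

eq1: (x − 5.401)² + (y + 42.338)² = 20.3803378387²
eq2: (x + 11.718)² + (y − 11.924)² = 36.5234993180²
eq3: (x + 13.835)² + (y + 26.559)² = 13.2271388133²
eq1−eq2, eq1−eq3 (x²,y² cancel):
  -34.238·x + 108.524·y = -2460.791577
  -38.472·x + 31.558·y = -684.488370
det = -34.238·31.558 − 108.524·-38.472 = 3094.652524
x = (-2460.791577·31.558 − 108.524·-684.488370) / 3094.652524 = -1.090347
y = (-34.238·-684.488370 − -2460.791577·-38.472) / 3094.652524 = -23.019082

x=-1.090 y=-23.019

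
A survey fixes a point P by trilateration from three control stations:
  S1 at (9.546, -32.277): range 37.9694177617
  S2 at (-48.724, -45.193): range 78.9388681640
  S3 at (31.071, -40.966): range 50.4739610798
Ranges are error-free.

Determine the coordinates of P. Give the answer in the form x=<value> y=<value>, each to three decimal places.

x=11.675 y=5.633

eq1: (x − 9.546)² + (y + 32.277)² = 37.9694177617²
eq2: (x + 48.724)² + (y + 45.193)² = 78.9388681640²
eq3: (x − 31.071)² + (y + 40.966)² = 50.4739610798²
eq2−eq3, eq2−eq1 (x²,y² cancel):
  159.590·x + 8.454·y = 1910.908932
  116.540·x + 25.832·y = 1506.163642
det = 159.590·25.832 − 8.454·116.540 = 3137.299720
x = (1910.908932·25.832 − 8.454·1506.163642) / 3137.299720 = 11.675484
y = (159.590·1506.163642 − 1910.908932·116.540) / 3137.299720 = 5.632656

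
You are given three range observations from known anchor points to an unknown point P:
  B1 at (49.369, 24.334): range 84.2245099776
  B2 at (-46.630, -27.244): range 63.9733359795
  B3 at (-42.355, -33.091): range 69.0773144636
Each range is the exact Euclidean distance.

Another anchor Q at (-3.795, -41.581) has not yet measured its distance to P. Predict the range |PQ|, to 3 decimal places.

82.822

eq1: (x − 49.369)² + (y − 24.334)² = 84.2245099776²
eq2: (x + 46.630)² + (y + 27.244)² = 63.9733359795²
eq3: (x + 42.355)² + (y + 33.091)² = 69.0773144636²
eq2−eq3, eq2−eq1 (x²,y² cancel):
  8.550·x − 11.694·y = -706.719787
  191.998·x + 103.156·y = -2888.331084
det = 8.550·103.156 − -11.694·191.998 = 3127.208412
x = (-706.719787·103.156 − -11.694·-2888.331084) / 3127.208412 = -34.113022
y = (8.550·-2888.331084 − -706.719787·191.998) / 3127.208412 = 35.492855
|P − Q| = √((-34.113022 − -3.795)² + (35.492855 − -41.581)²) = 82.822470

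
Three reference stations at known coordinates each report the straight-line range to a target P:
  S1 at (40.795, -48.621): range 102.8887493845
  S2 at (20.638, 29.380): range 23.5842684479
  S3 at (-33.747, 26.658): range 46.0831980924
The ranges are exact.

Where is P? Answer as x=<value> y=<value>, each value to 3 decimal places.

eq1: (x − 40.795)² + (y + 48.621)² = 102.8887493845²
eq2: (x − 20.638)² + (y − 29.380)² = 23.5842684479²
eq3: (x + 33.747)² + (y − 26.658)² = 46.0831980924²
eq3−eq2, eq3−eq1 (x²,y² cancel):
  108.770·x + 5.444·y = 1007.045899
  149.084·x − 150.558·y = -6283.708910
det = 108.770·-150.558 − 5.444·149.084 = -17187.806956
x = (1007.045899·-150.558 − 5.444·-6283.708910) / -17187.806956 = 6.831023
y = (108.770·-6283.708910 − 1007.045899·149.084) / -17187.806956 = 48.500280

x=6.831 y=48.500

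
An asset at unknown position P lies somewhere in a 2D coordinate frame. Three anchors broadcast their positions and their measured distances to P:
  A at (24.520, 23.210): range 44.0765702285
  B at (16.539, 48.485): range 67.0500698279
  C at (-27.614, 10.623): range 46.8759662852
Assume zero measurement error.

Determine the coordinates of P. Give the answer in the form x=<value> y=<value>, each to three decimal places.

x=9.369 y=-18.181

eq1: (x − 24.520)² + (y − 23.210)² = 44.0765702285²
eq2: (x − 16.539)² + (y − 48.485)² = 67.0500698279²
eq3: (x + 27.614)² + (y − 10.623)² = 46.8759662852²
eq1−eq2, eq1−eq3 (x²,y² cancel):
  -15.962·x + 50.550·y = -1068.568575
  -104.268·x − 25.174·y = -519.165547
det = -15.962·-25.174 − 50.550·-104.268 = 5672.574788
x = (-1068.568575·-25.174 − 50.550·-519.165547) / 5672.574788 = 9.368579
y = (-15.962·-519.165547 − -1068.568575·-104.268) / 5672.574788 = -18.180560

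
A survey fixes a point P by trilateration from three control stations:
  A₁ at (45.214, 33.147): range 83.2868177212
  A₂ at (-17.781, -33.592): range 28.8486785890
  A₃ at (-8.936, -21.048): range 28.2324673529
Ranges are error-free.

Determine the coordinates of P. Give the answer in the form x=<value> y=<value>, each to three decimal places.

x=9.750 y=-42.212

eq1: (x − 45.214)² + (y − 33.147)² = 83.2868177212²
eq2: (x + 17.781)² + (y + 33.592)² = 28.8486785890²
eq3: (x + 8.936)² + (y + 21.048)² = 28.2324673529²
eq3−eq1, eq3−eq2 (x²,y² cancel):
  108.300·x + 108.390·y = -3519.462788
  -17.690·x − 25.088·y = 886.541982
det = 108.300·-25.088 − 108.390·-17.690 = -799.611300
x = (-3519.462788·-25.088 − 108.390·886.541982) / -799.611300 = 9.749741
y = (108.300·886.541982 − -3519.462788·-17.690) / -799.611300 = -42.212010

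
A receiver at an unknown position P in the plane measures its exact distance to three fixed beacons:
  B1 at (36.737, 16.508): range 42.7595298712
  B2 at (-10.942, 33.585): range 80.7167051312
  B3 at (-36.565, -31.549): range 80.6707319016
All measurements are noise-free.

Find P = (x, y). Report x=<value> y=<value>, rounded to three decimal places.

x=43.890 y=-25.649

eq1: (x − 36.737)² + (y − 16.508)² = 42.7595298712²
eq2: (x + 10.942)² + (y − 33.585)² = 80.7167051312²
eq3: (x + 36.565)² + (y + 31.549)² = 80.6707319016²
eq1−eq3, eq1−eq2 (x²,y² cancel):
  -146.604·x − 96.114·y = -3969.172198
  -95.358·x + 34.154·y = -5061.250736
det = -146.604·34.154 − -96.114·-95.358 = -14172.351828
x = (-3969.172198·34.154 − -96.114·-5061.250736) / -14172.351828 = 43.889692
y = (-146.604·-5061.250736 − -3969.172198·-95.358) / -14172.351828 = -25.649044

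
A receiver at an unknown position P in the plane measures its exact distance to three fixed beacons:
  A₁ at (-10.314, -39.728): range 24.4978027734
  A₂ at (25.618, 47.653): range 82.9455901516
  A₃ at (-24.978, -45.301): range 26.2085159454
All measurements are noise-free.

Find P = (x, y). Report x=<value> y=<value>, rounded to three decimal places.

x=-23.575 y=-19.130

eq1: (x + 10.314)² + (y + 39.728)² = 24.4978027734²
eq2: (x − 25.618)² + (y − 47.653)² = 82.9455901516²
eq3: (x + 24.978)² + (y + 45.301)² = 26.2085159454²
eq1−eq2, eq1−eq3 (x²,y² cancel):
  71.864·x + 174.762·y = -5037.430832
  -29.328·x − 11.146·y = 904.644538
det = 71.864·-11.146 − 174.762·-29.328 = 4324.423792
x = (-5037.430832·-11.146 − 174.762·904.644538) / 4324.423792 = -23.575461
y = (71.864·904.644538 − -5037.430832·-29.328) / 4324.423792 = -19.130039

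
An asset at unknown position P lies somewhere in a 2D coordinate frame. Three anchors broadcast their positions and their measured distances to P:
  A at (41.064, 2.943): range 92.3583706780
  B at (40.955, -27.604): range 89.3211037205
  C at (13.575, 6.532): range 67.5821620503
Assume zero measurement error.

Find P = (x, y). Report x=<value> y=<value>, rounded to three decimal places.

eq1: (x − 41.064)² + (y − 2.943)² = 92.3583706780²
eq2: (x − 40.955)² + (y + 27.604)² = 89.3211037205²
eq3: (x − 13.575)² + (y − 6.532)² = 67.5821620503²
eq3−eq2, eq3−eq1 (x²,y² cancel):
  54.760·x − 68.272·y = -1198.565750
  54.978·x − 7.178·y = -2494.754311
det = 54.760·-7.178 − -68.272·54.978 = 3360.390736
x = (-1198.565750·-7.178 − -68.272·-2494.754311) / 3360.390736 = -48.124928
y = (54.760·-2494.754311 − -1198.565750·54.978) / 3360.390736 = -21.044576

x=-48.125 y=-21.045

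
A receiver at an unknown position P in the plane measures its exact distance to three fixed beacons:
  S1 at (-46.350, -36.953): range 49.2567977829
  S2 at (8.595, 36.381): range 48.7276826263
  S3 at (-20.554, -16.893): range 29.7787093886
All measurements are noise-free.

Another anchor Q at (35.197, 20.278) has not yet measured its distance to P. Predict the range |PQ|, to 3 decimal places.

68.514

eq1: (x + 46.350)² + (y + 36.953)² = 49.2567977829²
eq2: (x − 8.595)² + (y − 36.381)² = 48.7276826263²
eq3: (x + 20.554)² + (y + 16.893)² = 29.7787093886²
eq1−eq3, eq1−eq2 (x²,y² cancel):
  51.592·x + 40.120·y = -1266.545749
  109.890·x + 146.668·y = -2064.550449
det = 51.592·146.668 − 40.120·109.890 = 3158.108656
x = (-1266.545749·146.668 − 40.120·-2064.550449) / 3158.108656 = -32.592915
y = (51.592·-2064.550449 − -1266.545749·109.890) / 3158.108656 = 10.343667
|P − Q| = √((-32.592915 − 35.197)² + (10.343667 − 20.278)²) = 68.513966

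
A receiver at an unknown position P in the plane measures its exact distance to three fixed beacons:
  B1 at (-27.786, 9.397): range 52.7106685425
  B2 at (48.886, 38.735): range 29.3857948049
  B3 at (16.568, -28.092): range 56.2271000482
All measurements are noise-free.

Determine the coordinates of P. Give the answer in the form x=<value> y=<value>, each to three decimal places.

x=21.566 y=27.913

eq1: (x + 27.786)² + (y − 9.397)² = 52.7106685425²
eq2: (x − 48.886)² + (y − 38.735)² = 29.3857948049²
eq3: (x − 16.568)² + (y + 28.092)² = 56.2271000482²
eq3−eq2, eq3−eq1 (x²,y² cancel):
  64.636·x + 133.654·y = 5124.543977
  -88.708·x + 74.978·y = 179.778519
det = 64.636·74.978 − 133.654·-88.708 = 16702.457040
x = (5124.543977·74.978 − 133.654·179.778519) / 16702.457040 = 21.565686
y = (64.636·179.778519 − 5124.543977·-88.708) / 16702.457040 = 27.912553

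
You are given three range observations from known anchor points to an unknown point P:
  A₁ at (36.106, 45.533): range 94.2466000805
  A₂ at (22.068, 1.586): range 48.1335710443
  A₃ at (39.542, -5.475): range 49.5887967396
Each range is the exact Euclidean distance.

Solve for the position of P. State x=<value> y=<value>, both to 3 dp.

eq1: (x − 36.106)² + (y − 45.533)² = 94.2466000805²
eq2: (x − 22.068)² + (y − 1.586)² = 48.1335710443²
eq3: (x − 39.542)² + (y + 5.475)² = 49.5887967396²
eq3−eq2, eq3−eq1 (x²,y² cancel):
  -34.948·x + 14.122·y = -961.825268
  -6.872·x + 102.016·y = -4640.020929
det = -34.948·102.016 − 14.122·-6.872 = -3468.208784
x = (-961.825268·102.016 − 14.122·-4640.020929) / -3468.208784 = 9.398278
y = (-34.948·-4640.020929 − -961.825268·-6.872) / -3468.208784 = -44.850180

x=9.398 y=-44.850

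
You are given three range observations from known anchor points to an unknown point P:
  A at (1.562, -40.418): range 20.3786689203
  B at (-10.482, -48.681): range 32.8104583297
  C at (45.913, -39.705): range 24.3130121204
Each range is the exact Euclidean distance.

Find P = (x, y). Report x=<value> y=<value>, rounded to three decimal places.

x=21.799 y=-42.813

eq1: (x − 1.562)² + (y + 40.418)² = 20.3786689203²
eq2: (x + 10.482)² + (y + 48.681)² = 32.8104583297²
eq3: (x − 45.913)² + (y + 39.705)² = 24.3130121204²
eq1−eq3, eq1−eq2 (x²,y² cancel):
  88.702·x + 1.426·y = 1872.603615
  -24.088·x − 16.526·y = 182.421488
det = 88.702·-16.526 − 1.426·-24.088 = -1431.539764
x = (1872.603615·-16.526 − 1.426·182.421488) / -1431.539764 = 21.799451
y = (88.702·182.421488 − 1872.603615·-24.088) / -1431.539764 = -42.812940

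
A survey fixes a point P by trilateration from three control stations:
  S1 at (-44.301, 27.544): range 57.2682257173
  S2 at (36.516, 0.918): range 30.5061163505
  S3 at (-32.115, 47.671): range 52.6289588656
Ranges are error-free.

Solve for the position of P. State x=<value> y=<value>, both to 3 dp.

eq1: (x + 44.301)² + (y − 27.544)² = 57.2682257173²
eq2: (x − 36.516)² + (y − 0.918)² = 30.5061163505²
eq3: (x + 32.115)² + (y − 47.671)² = 52.6289588656²
eq1−eq3, eq1−eq2 (x²,y² cancel):
  24.372·x + 40.254·y = 1092.489295
  161.634·x − 53.252·y = 962.036985
det = 24.372·-53.252 − 40.254·161.634 = -7804.272780
x = (1092.489295·-53.252 − 40.254·962.036985) / -7804.272780 = 12.416670
y = (24.372·962.036985 − 1092.489295·161.634) / -7804.272780 = 19.622155

x=12.417 y=19.622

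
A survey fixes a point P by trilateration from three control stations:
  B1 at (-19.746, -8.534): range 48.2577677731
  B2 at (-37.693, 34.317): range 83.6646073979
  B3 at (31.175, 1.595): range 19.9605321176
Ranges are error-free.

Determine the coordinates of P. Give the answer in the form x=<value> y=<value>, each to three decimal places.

eq1: (x + 19.746)² + (y + 8.534)² = 48.2577677731²
eq2: (x + 37.693)² + (y − 34.317)² = 83.6646073979²
eq3: (x − 31.175)² + (y − 1.595)² = 19.9605321176²
eq3−eq1, eq3−eq2 (x²,y² cancel):
  -101.842·x − 20.258·y = -2442.080286
  -137.736·x + 65.444·y = -4977.349601
det = -101.842·65.444 − -20.258·-137.736 = -9455.203736
x = (-2442.080286·65.444 − -20.258·-4977.349601) / -9455.203736 = 27.566899
y = (-101.842·-4977.349601 − -2442.080286·-137.736) / -9455.203736 = -18.036721

x=27.567 y=-18.037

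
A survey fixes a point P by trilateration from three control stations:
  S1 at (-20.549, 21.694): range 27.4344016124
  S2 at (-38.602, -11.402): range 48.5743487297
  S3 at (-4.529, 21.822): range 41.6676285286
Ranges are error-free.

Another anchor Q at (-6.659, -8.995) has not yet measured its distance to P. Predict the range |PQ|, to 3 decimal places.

58.794

eq1: (x + 20.549)² + (y − 21.694)² = 27.4344016124²
eq2: (x + 38.602)² + (y + 11.402)² = 48.5743487297²
eq3: (x + 4.529)² + (y − 21.822)² = 41.6676285286²
eq1−eq2, eq1−eq3 (x²,y² cancel):
  -36.106·x − 66.192·y = -879.591992
  32.040·x + 0.256·y = -1379.724387
det = -36.106·0.256 − -66.192·32.040 = 2111.548544
x = (-879.591992·0.256 − -66.192·-1379.724387) / 2111.548544 = -43.357702
y = (-36.106·-1379.724387 − -879.591992·32.040) / 2111.548544 = 36.938983
|P − Q| = √((-43.357702 − -6.659)² + (36.938983 − -8.995)²) = 58.793924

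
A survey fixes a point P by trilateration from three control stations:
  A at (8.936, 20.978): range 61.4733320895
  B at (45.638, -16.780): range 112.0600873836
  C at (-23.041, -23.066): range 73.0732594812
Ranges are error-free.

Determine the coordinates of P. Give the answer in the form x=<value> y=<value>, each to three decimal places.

x=-47.271 y=45.873

eq1: (x − 8.936)² + (y − 20.978)² = 61.4733320895²
eq2: (x − 45.638)² + (y + 16.780)² = 112.0600873836²
eq3: (x + 23.041)² + (y + 23.066)² = 73.0732594812²
eq1−eq2, eq1−eq3 (x²,y² cancel):
  73.404·x − 75.516·y = -6934.025762
  -63.954·x − 88.088·y = -1017.731236
det = 73.404·-88.088 − -75.516·-63.954 = -11295.561816
x = (-6934.025762·-88.088 − -75.516·-1017.731236) / -11295.561816 = -47.270731
y = (73.404·-1017.731236 − -6934.025762·-63.954) / -11295.561816 = 45.873259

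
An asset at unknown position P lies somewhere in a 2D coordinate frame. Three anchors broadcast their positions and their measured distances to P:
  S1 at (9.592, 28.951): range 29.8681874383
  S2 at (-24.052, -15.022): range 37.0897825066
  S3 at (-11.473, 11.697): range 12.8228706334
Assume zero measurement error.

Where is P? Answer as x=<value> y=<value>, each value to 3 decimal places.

x=-19.401 y=21.775

eq1: (x − 9.592)² + (y − 28.951)² = 29.8681874383²
eq2: (x + 24.052)² + (y + 15.022)² = 37.0897825066²
eq3: (x + 11.473)² + (y − 11.697)² = 12.8228706334²
eq1−eq3, eq1−eq2 (x²,y² cancel):
  -42.130·x − 34.508·y = 65.965283
  -67.288·x − 87.946·y = -609.551023
det = -42.130·-87.946 − -34.508·-67.288 = 1383.190676
x = (65.965283·-87.946 − -34.508·-609.551023) / 1383.190676 = -19.401352
y = (-42.130·-609.551023 − 65.965283·-67.288) / 1383.190676 = 21.775058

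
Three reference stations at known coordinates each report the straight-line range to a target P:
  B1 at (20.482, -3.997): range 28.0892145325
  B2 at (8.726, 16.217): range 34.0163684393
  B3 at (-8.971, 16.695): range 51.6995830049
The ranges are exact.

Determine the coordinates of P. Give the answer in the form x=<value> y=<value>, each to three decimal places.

eq1: (x − 20.482)² + (y + 3.997)² = 28.0892145325²
eq2: (x − 8.726)² + (y − 16.217)² = 34.0163684393²
eq3: (x + 8.971)² + (y − 16.695)² = 51.6995830049²
eq1−eq3, eq1−eq2 (x²,y² cancel):
  -58.906·x + 41.384·y = -1960.129377
  -23.512·x + 40.428·y = -464.463517
det = -58.906·40.428 − 41.384·-23.512 = -1408.431160
x = (-1960.129377·40.428 − 41.384·-464.463517) / -1408.431160 = 42.616745
y = (-58.906·-464.463517 − -1960.129377·-23.512) / -1408.431160 = 13.296265

x=42.617 y=13.296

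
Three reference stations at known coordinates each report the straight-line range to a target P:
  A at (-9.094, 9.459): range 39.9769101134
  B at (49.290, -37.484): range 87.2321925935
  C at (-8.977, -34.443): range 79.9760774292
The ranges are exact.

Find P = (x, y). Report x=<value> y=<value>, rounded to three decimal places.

x=13.825 y=42.214

eq1: (x + 9.094)² + (y − 9.459)² = 39.9769101134²
eq2: (x − 49.290)² + (y + 37.484)² = 87.2321925935²
eq3: (x + 8.977)² + (y + 34.443)² = 79.9760774292²
eq1−eq2, eq1−eq3 (x²,y² cancel):
  116.768·x − 93.886·y = -2348.921243
  0.234·x − 87.804·y = -3703.286358
det = 116.768·-87.804 − -93.886·0.234 = -10230.728148
x = (-2348.921243·-87.804 − -93.886·-3703.286358) / -10230.728148 = 13.825219
y = (116.768·-3703.286358 − -2348.921243·0.234) / -10230.728148 = 42.213583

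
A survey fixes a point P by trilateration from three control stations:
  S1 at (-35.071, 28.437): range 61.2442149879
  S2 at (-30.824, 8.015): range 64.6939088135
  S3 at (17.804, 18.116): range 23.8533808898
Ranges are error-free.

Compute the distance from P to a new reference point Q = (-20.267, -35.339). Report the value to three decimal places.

eq1: (x + 35.071)² + (y − 28.437)² = 61.2442149879²
eq2: (x + 30.824)² + (y − 8.015)² = 64.6939088135²
eq3: (x − 17.804)² + (y − 18.116)² = 23.8533808898²
eq2−eq1, eq2−eq3 (x²,y² cancel):
  -8.494·x + 40.844·y = 1458.726777
  97.256·x + 20.202·y = 3247.130729
det = -8.494·20.202 − 40.844·97.256 = -4143.919852
x = (1458.726777·20.202 − 40.844·3247.130729) / -4143.919852 = 24.893486
y = (-8.494·3247.130729 − 1458.726777·97.256) / -4143.919852 = 40.891491
|P − Q| = √((24.893486 − -20.267)² + (40.891491 − -35.339)²) = 88.603370

88.603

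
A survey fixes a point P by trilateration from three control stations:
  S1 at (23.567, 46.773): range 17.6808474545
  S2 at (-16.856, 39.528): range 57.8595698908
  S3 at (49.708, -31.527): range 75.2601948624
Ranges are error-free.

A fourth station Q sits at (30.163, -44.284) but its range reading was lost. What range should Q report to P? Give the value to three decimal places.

88.153

eq1: (x − 23.567)² + (y − 46.773)² = 17.6808474545²
eq2: (x + 16.856)² + (y − 39.528)² = 57.8595698908²
eq3: (x − 49.708)² + (y + 31.527)² = 75.2601948624²
eq2−eq3, eq2−eq1 (x²,y² cancel):
  133.128·x − 142.110·y = -698.117630
  80.846·x + 14.490·y = 3931.646959
det = 133.128·14.490 − -142.110·80.846 = 13418.049780
x = (-698.117630·14.490 − -142.110·3931.646959) / 13418.049780 = 40.886018
y = (133.128·3931.646959 − -698.117630·80.846) / 13418.049780 = 43.214351
|P − Q| = √((40.886018 − 30.163)² + (43.214351 − -44.284)²) = 88.152961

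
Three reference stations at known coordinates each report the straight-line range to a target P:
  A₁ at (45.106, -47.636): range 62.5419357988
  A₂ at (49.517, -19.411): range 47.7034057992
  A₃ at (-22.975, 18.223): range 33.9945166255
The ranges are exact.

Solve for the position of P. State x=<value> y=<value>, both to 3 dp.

x=6.783 y=1.789

eq1: (x − 45.106)² + (y + 47.636)² = 62.5419357988²
eq2: (x − 49.517)² + (y + 19.411)² = 47.7034057992²
eq3: (x + 22.975)² + (y − 18.223)² = 33.9945166255²
eq3−eq2, eq3−eq1 (x²,y² cancel):
  144.984·x − 75.268·y = 848.804092
  136.162·x − 131.718·y = 687.944805
det = 144.984·-131.718 − -75.268·136.162 = -8848.361096
x = (848.804092·-131.718 − -75.268·687.944805) / -8848.361096 = 6.783465
y = (144.984·687.944805 − 848.804092·136.162) / -8848.361096 = 1.789470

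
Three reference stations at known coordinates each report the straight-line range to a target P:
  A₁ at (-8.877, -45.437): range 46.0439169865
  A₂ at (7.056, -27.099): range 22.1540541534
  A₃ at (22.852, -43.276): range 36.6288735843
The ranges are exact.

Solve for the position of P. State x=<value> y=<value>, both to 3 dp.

x=16.720 y=-7.164

eq1: (x + 8.877)² + (y + 45.437)² = 46.0439169865²
eq2: (x − 7.056)² + (y + 27.099)² = 22.1540541534²
eq3: (x − 22.852)² + (y + 43.276)² = 36.6288735843²
eq1−eq2, eq1−eq3 (x²,y² cancel):
  31.866·x + 36.676·y = 270.061015
  63.458·x + 4.322·y = 1030.071893
det = 31.866·4.322 − 36.676·63.458 = -2189.660756
x = (270.061015·4.322 − 36.676·1030.071893) / -2189.660756 = 16.720267
y = (31.866·1030.071893 − 270.061015·63.458) / -2189.660756 = -7.164004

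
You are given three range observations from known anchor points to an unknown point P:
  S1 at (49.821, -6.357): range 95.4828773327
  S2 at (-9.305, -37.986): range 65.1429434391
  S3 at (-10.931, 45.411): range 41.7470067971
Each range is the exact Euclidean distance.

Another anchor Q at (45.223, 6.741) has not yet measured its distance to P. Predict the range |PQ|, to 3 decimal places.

eq1: (x − 49.821)² + (y + 6.357)² = 95.4828773327²
eq2: (x + 9.305)² + (y + 37.986)² = 65.1429434391²
eq3: (x + 10.931)² + (y − 45.411)² = 41.7470067971²
eq1−eq3, eq1−eq2 (x²,y² cancel):
  -121.504·x + 103.536·y = 7033.269479
  -118.252·x − 63.258·y = 3880.352515
det = -121.504·-63.258 − 103.536·-118.252 = 19929.439104
x = (7033.269479·-63.258 − 103.536·3880.352515) / 19929.439104 = -42.483220
y = (-121.504·3880.352515 − 7033.269479·-118.252) / 19929.439104 = 18.074760
|P − Q| = √((-42.483220 − 45.223)² + (18.074760 − 6.741)²) = 88.435485

88.435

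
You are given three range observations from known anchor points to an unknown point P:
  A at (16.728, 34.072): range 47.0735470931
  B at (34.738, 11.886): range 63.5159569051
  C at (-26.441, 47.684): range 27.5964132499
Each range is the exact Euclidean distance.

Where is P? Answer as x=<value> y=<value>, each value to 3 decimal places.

x=-28.239 y=20.146

eq1: (x − 16.728)² + (y − 34.072)² = 47.0735470931²
eq2: (x − 34.738)² + (y − 11.886)² = 63.5159569051²
eq3: (x + 26.441)² + (y − 47.684)² = 27.5964132499²
eq1−eq3, eq1−eq2 (x²,y² cancel):
  -86.338·x + 27.224·y = 2986.519981
  36.020·x − 44.372·y = -1911.079474
det = -86.338·-44.372 − 27.224·36.020 = 2850.381256
x = (2986.519981·-44.372 − 27.224·-1911.079474) / 2850.381256 = -28.238551
y = (-86.338·-1911.079474 − 2986.519981·36.020) / 2850.381256 = 20.146193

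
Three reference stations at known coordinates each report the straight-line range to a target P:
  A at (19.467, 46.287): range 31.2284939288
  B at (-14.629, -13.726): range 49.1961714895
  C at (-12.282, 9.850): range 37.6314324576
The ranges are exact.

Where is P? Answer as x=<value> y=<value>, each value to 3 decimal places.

eq1: (x − 19.467)² + (y − 46.287)² = 31.2284939288²
eq2: (x + 14.629)² + (y + 13.726)² = 49.1961714895²
eq3: (x + 12.282)² + (y − 9.850)² = 37.6314324576²
eq1−eq3, eq1−eq2 (x²,y² cancel):
  -63.498·x − 72.874·y = -2714.486310
  -68.192·x − 120.026·y = -3564.084197
det = -63.498·-120.026 − -72.874·-68.192 = 2651.987140
x = (-2714.486310·-120.026 − -72.874·-3564.084197) / 2651.987140 = 24.917113
y = (-63.498·-3564.084197 − -2714.486310·-68.192) / 2651.987140 = 15.537771

x=24.917 y=15.538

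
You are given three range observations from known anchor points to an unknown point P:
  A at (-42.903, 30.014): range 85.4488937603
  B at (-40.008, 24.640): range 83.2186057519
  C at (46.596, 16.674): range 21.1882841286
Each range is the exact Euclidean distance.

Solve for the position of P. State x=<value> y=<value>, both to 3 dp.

eq1: (x + 42.903)² + (y − 30.014)² = 85.4488937603²
eq2: (x + 40.008)² + (y − 24.640)² = 83.2186057519²
eq3: (x − 46.596)² + (y − 16.674)² = 21.1882841286²
eq2−eq1, eq2−eq3 (x²,y² cancel):
  -5.790·x + 10.748·y = 157.560839
  173.208·x − 15.932·y = 6717.832787
det = -5.790·-15.932 − 10.748·173.208 = -1769.393304
x = (157.560839·-15.932 − 10.748·6717.832787) / -1769.393304 = 42.225505
y = (-5.790·6717.832787 − 157.560839·173.208) / -1769.393304 = 37.406635

x=42.226 y=37.407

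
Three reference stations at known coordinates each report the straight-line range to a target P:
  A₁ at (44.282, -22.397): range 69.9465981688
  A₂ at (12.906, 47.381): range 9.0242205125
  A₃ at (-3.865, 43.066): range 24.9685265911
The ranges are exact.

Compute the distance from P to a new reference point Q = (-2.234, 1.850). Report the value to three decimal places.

47.823

eq1: (x − 44.282)² + (y + 22.397)² = 69.9465981688²
eq2: (x − 12.906)² + (y − 47.381)² = 9.0242205125²
eq3: (x + 3.865)² + (y − 43.066)² = 24.9685265911²
eq2−eq3, eq2−eq1 (x²,y² cancel):
  -33.542·x − 8.630·y = -1083.896180
  62.752·x − 139.556·y = -4760.092904
det = -33.542·-139.556 − -8.630·62.752 = 5222.537112
x = (-1083.896180·-139.556 − -8.630·-4760.092904) / 5222.537112 = 21.097909
y = (-33.542·-4760.092904 − -1083.896180·62.752) / 5222.537112 = 43.595610
|P − Q| = √((21.097909 − -2.234)² + (43.595610 − 1.850)²) = 47.823362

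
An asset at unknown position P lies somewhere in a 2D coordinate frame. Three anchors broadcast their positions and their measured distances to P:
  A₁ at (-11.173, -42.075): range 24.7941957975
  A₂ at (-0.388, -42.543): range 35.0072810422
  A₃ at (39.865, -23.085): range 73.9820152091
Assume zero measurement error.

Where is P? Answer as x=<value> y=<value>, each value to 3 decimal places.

x=-33.629 y=-31.565

eq1: (x + 11.173)² + (y + 42.075)² = 24.7941957975²
eq2: (x + 0.388)² + (y + 42.543)² = 35.0072810422²
eq3: (x − 39.865)² + (y + 23.085)² = 73.9820152091²
eq3−eq1, eq3−eq2 (x²,y² cancel):
  -102.076·x − 37.980·y = 4631.592533
  -80.506·x − 38.916·y = 3935.750791
det = -102.076·-38.916 − -37.980·-80.506 = 914.771736
x = (4631.592533·-38.916 − -37.980·3935.750791) / 914.771736 = -33.629417
y = (-102.076·3935.750791 − 4631.592533·-80.506) / 914.771736 = -31.564934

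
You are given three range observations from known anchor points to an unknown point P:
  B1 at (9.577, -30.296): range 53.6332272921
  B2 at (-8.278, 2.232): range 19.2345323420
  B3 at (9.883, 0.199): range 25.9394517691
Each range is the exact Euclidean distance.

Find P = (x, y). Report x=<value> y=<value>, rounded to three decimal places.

x=-5.296 y=21.234

eq1: (x − 9.577)² + (y + 30.296)² = 53.6332272921²
eq2: (x + 8.278)² + (y − 2.232)² = 19.2345323420²
eq3: (x − 9.883)² + (y − 0.199)² = 25.9394517691²
eq1−eq3, eq1−eq2 (x²,y² cancel):
  0.612·x + 60.990·y = 1291.814657
  -35.710·x + 65.056·y = 1570.496398
det = 0.612·65.056 − 60.990·-35.710 = 2217.767172
x = (1291.814657·65.056 − 60.990·1570.496398) / 2217.767172 = -5.295543
y = (0.612·1570.496398 − 1291.814657·-35.710) / 2217.767172 = 21.233899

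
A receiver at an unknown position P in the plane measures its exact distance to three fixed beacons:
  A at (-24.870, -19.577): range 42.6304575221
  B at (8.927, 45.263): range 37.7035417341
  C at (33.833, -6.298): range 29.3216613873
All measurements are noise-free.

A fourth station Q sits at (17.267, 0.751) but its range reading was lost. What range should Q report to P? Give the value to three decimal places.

11.507

eq1: (x + 24.870)² + (y + 19.577)² = 42.6304575221²
eq2: (x − 8.927)² + (y − 45.263)² = 37.7035417341²
eq3: (x − 33.833)² + (y + 6.298)² = 29.3216613873²
eq3−eq1, eq3−eq2 (x²,y² cancel):
  -117.406·x − 26.558·y = -1140.156946
  -49.812·x + 103.122·y = 382.296572
det = -117.406·103.122 − -26.558·-49.812 = -13430.048628
x = (-1140.156946·103.122 − -26.558·382.296572) / -13430.048628 = 7.998648
y = (-117.406·382.296572 − -1140.156946·-49.812) / -13430.048628 = 7.570889
|P − Q| = √((7.998648 − 17.267)² + (7.570889 − 0.751)²) = 11.507095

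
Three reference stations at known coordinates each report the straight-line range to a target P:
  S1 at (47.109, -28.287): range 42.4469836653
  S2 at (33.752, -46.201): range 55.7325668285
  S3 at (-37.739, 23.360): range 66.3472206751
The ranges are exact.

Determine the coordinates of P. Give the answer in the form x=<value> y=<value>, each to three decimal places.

eq1: (x − 47.109)² + (y + 28.287)² = 42.4469836653²
eq2: (x − 33.752)² + (y + 46.201)² = 55.7325668285²
eq3: (x + 37.739)² + (y − 23.360)² = 66.3472206751²
eq1−eq3, eq1−eq2 (x²,y² cancel):
  -169.696·x + 103.294·y = -3649.697798
  -26.714·x − 35.828·y = -1050.054928
det = -169.696·-35.828 − 103.294·-26.714 = 8839.264204
x = (-3649.697798·-35.828 − 103.294·-1050.054928) / 8839.264204 = 27.063989
y = (-169.696·-1050.054928 − -3649.697798·-26.714) / 8839.264204 = 9.128825

x=27.064 y=9.129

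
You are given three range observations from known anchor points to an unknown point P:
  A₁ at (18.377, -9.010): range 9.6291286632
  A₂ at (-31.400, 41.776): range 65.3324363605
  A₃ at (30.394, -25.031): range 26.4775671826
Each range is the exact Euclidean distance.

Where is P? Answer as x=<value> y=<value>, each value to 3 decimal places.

x=8.776 y=-9.743

eq1: (x − 18.377)² + (y + 9.010)² = 9.6291286632²
eq2: (x + 31.400)² + (y − 41.776)² = 65.3324363605²
eq3: (x − 30.394)² + (y + 25.031)² = 26.4775671826²
eq1−eq3, eq1−eq2 (x²,y² cancel):
  24.034·x − 32.042·y = 523.110523
  -99.554·x + 101.572·y = -1863.307175
det = 24.034·101.572 − -32.042·-99.554 = -748.727820
x = (523.110523·101.572 − -32.042·-1863.307175) / -748.727820 = 8.775828
y = (24.034·-1863.307175 − 523.110523·-99.554) / -748.727820 = -9.743221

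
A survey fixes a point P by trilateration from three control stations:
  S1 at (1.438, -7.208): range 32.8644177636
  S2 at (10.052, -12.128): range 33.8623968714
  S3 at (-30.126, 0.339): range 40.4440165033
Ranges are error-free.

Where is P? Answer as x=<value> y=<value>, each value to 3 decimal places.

eq1: (x − 1.438)² + (y + 7.208)² = 32.8644177636²
eq2: (x − 10.052)² + (y + 12.128)² = 33.8623968714²
eq3: (x + 30.126)² + (y − 0.339)² = 40.4440165033²
eq3−eq1, eq3−eq2 (x²,y² cancel):
  63.128·x − 15.094·y = -298.019173
  80.356·x − 24.934·y = -170.503160
det = 63.128·-24.934 − -15.094·80.356 = -361.140088
x = (-298.019173·-24.934 − -15.094·-170.503160) / -361.140088 = -13.449726
y = (63.128·-170.503160 − -298.019173·80.356) / -361.140088 = -36.506900

x=-13.450 y=-36.507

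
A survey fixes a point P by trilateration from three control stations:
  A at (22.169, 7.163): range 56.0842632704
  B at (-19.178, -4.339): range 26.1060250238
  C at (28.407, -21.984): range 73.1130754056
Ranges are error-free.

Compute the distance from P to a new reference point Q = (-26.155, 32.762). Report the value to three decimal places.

16.331

eq1: (x − 22.169)² + (y − 7.163)² = 56.0842632704²
eq2: (x + 19.178)² + (y + 4.339)² = 26.1060250238²
eq3: (x − 28.407)² + (y + 21.984)² = 73.1130754056²
eq2−eq1, eq2−eq3 (x²,y² cancel):
  82.694·x + 23.004·y = -2307.769519
  95.170·x − 35.290·y = -3760.365953
det = 82.694·-35.290 − 23.004·95.170 = -5107.561940
x = (-2307.769519·-35.290 − 23.004·-3760.365953) / -5107.561940 = -32.881568
y = (82.694·-3760.365953 − -2307.769519·95.170) / -5107.561940 = 17.881188
|P − Q| = √((-32.881568 − -26.155)² + (17.881188 − 32.762)²) = 16.330501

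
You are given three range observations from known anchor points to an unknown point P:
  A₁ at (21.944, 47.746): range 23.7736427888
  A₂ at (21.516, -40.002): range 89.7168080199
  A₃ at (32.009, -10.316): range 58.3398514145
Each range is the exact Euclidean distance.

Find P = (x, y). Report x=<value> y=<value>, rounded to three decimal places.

x=45.679 y=46.400

eq1: (x − 21.944)² + (y − 47.746)² = 23.7736427888²
eq2: (x − 21.516)² + (y + 40.002)² = 89.7168080199²
eq3: (x − 32.009)² + (y + 10.316)² = 58.3398514145²
eq3−eq2, eq3−eq1 (x²,y² cancel):
  -20.986·x − 59.372·y = -3713.465055
  -20.130·x + 116.124·y = 4468.575887
det = -20.986·116.124 − -59.372·-20.130 = -3632.136624
x = (-3713.465055·116.124 − -59.372·4468.575887) / -3632.136624 = 45.679484
y = (-20.986·4468.575887 − -3713.465055·-20.130) / -3632.136624 = 46.399572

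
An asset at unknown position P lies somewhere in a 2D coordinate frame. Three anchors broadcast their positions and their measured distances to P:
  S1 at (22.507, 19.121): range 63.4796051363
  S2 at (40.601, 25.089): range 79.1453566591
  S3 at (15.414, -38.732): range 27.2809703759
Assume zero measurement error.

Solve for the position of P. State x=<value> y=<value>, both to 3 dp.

x=-11.531 y=-34.462

eq1: (x − 22.507)² + (y − 19.121)² = 63.4796051363²
eq2: (x − 40.601)² + (y − 25.089)² = 79.1453566591²
eq3: (x − 15.414)² + (y + 38.732)² = 27.2809703759²
eq2−eq3, eq2−eq1 (x²,y² cancel):
  -50.374·x − 127.642·y = 4979.596234
  -36.188·x − 11.936·y = 828.605780
det = -50.374·-11.936 − -127.642·-36.188 = -4017.844632
x = (4979.596234·-11.936 − -127.642·828.605780) / -4017.844632 = -11.530669
y = (-50.374·828.605780 − 4979.596234·-36.188) / -4017.844632 = -34.461621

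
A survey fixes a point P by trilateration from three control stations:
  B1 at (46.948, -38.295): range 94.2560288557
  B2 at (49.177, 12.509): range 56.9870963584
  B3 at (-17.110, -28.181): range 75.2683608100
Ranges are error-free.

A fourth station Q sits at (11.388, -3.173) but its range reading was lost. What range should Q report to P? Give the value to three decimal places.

48.670

eq1: (x − 46.948)² + (y + 38.295)² = 94.2560288557²
eq2: (x − 49.177)² + (y − 12.509)² = 56.9870963584²
eq3: (x + 17.110)² + (y + 28.181)² = 75.2683608100²
eq2−eq1, eq2−eq3 (x²,y² cancel):
  -4.458·x − 101.608·y = -4540.900505
  -132.574·x − 81.380·y = -3905.728537
det = -4.458·-81.380 − -101.608·-132.574 = -13107.786952
x = (-4540.900505·-81.380 − -101.608·-3905.728537) / -13107.786952 = 2.083859
y = (-4.458·-3905.728537 − -4540.900505·-132.574) / -13107.786952 = 44.598955
|P − Q| = √((2.083859 − 11.388)² + (44.598955 − -3.173)²) = 48.669567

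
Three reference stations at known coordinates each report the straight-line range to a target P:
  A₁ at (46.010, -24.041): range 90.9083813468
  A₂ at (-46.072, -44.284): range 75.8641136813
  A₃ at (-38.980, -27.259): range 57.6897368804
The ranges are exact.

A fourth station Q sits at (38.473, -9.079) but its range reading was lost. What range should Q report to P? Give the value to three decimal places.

76.415

eq1: (x − 46.010)² + (y + 24.041)² = 90.9083813468²
eq2: (x + 46.072)² + (y + 44.284)² = 75.8641136813²
eq3: (x + 38.980)² + (y + 27.259)² = 57.6897368804²
eq2−eq1, eq2−eq3 (x²,y² cancel):
  184.164·x + 40.486·y = -3897.782113
  14.184·x + 34.050·y = 606.049644
det = 184.164·34.050 − 40.486·14.184 = 5696.530776
x = (-3897.782113·34.050 − 40.486·606.049644) / 5696.530776 = -27.605575
y = (184.164·606.049644 − -3897.782113·14.184) / 5696.530776 = 29.298300
|P − Q| = √((-27.605575 − 38.473)² + (29.298300 − -9.079)²) = 76.414627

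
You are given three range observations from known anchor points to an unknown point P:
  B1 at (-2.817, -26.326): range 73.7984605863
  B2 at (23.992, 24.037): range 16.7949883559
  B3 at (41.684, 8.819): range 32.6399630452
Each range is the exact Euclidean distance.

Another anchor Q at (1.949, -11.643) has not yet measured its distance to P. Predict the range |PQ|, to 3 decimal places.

eq1: (x + 2.817)² + (y + 26.326)² = 73.7984605863²
eq2: (x − 23.992)² + (y − 24.037)² = 16.7949883559²
eq3: (x − 41.684)² + (y − 8.819)² = 32.6399630452²
eq2−eq3, eq2−eq1 (x²,y² cancel):
  35.384·x − 30.436·y = -121.358370
  -53.618·x − 100.726·y = -5616.540819
det = 35.384·-100.726 − -30.436·-53.618 = -5196.006232
x = (-121.358370·-100.726 − -30.436·-5616.540819) / -5196.006232 = 30.546748
y = (35.384·-5616.540819 − -121.358370·-53.618) / -5196.006232 = 39.500082
|P − Q| = √((30.546748 − 1.949)² + (39.500082 − -11.643)²) = 58.595615

58.596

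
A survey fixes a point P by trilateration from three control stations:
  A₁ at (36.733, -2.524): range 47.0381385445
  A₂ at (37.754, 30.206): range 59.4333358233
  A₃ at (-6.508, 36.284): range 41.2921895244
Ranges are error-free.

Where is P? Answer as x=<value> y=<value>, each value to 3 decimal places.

eq1: (x − 36.733)² + (y + 2.524)² = 47.0381385445²
eq2: (x − 37.754)² + (y − 30.206)² = 59.4333358233²
eq3: (x + 6.508)² + (y − 36.284)² = 41.2921895244²
eq1−eq3, eq1−eq2 (x²,y² cancel):
  -86.482·x + 77.616·y = 510.740417
  2.042·x + 65.460·y = -337.651842
det = -86.482·65.460 − 77.616·2.042 = -5819.603592
x = (510.740417·65.460 − 77.616·-337.651842) / -5819.603592 = -10.248164
y = (-86.482·-337.651842 − 510.740417·2.042) / -5819.603592 = -4.838452

x=-10.248 y=-4.838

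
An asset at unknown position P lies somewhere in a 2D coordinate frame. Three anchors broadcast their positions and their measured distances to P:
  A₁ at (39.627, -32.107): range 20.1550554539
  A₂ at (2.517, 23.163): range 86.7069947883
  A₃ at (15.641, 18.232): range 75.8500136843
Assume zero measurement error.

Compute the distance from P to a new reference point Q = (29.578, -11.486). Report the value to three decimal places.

43.055

eq1: (x − 39.627)² + (y + 32.107)² = 20.1550554539²
eq2: (x − 2.517)² + (y − 23.163)² = 86.7069947883²
eq3: (x − 15.641)² + (y − 18.232)² = 75.8500136843²
eq1−eq2, eq1−eq3 (x²,y² cancel):
  -74.220·x + 110.540·y = -9170.175405
  -47.972·x + 100.678·y = -7371.110189
det = -74.220·100.678 − 110.540·-47.972 = -2169.496280
x = (-9170.175405·100.678 − 110.540·-7371.110189) / -2169.496280 = 49.980449
y = (-74.220·-7371.110189 − -9170.175405·-47.972) / -2169.496280 = -49.399552
|P − Q| = √((49.980449 − 29.578)² + (-49.399552 − -11.486)²) = 43.054586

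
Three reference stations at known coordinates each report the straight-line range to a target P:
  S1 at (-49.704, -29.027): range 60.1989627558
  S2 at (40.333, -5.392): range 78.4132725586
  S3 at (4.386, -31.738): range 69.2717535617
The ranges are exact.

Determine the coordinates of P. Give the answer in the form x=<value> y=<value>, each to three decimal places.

eq1: (x + 49.704)² + (y + 29.027)² = 60.1989627558²
eq2: (x − 40.333)² + (y + 5.392)² = 78.4132725586²
eq3: (x − 4.386)² + (y + 31.738)² = 69.2717535617²
eq1−eq3, eq1−eq2 (x²,y² cancel):
  108.180·x − 5.422·y = -3461.177430
  180.074·x + 47.270·y = -4181.955988
det = 108.180·47.270 − -5.422·180.074 = 6090.029828
x = (-3461.177430·47.270 − -5.422·-4181.955988) / 6090.029828 = -30.588425
y = (108.180·-4181.955988 − -3461.177430·180.074) / 6090.029828 = 28.056359

x=-30.588 y=28.056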